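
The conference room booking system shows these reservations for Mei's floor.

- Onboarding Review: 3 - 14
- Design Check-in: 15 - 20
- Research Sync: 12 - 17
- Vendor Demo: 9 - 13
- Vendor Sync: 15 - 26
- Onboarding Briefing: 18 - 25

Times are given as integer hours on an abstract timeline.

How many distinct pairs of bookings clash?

Sorted by start: Onboarding Review, Vendor Demo, Research Sync, Design Check-in, Vendor Sync, Onboarding Briefing.
Vendor Demo starts before Onboarding Review ends → Onboarding Review and Vendor Demo overlap.
Research Sync starts before Onboarding Review ends → Onboarding Review and Research Sync overlap.
Design Check-in starts after Onboarding Review ends, so nothing later overlaps Onboarding Review either.
Research Sync starts before Vendor Demo ends → Vendor Demo and Research Sync overlap.
Design Check-in starts after Vendor Demo ends, so nothing later overlaps Vendor Demo either.
Design Check-in starts before Research Sync ends → Research Sync and Design Check-in overlap.
Vendor Sync starts before Research Sync ends → Research Sync and Vendor Sync overlap.
Onboarding Briefing starts after Research Sync ends.
Vendor Sync starts before Design Check-in ends → Design Check-in and Vendor Sync overlap.
Onboarding Briefing starts before Design Check-in ends → Design Check-in and Onboarding Briefing overlap.
Onboarding Briefing starts before Vendor Sync ends → Vendor Sync and Onboarding Briefing overlap.
Overlapping pairs: Design Check-in & Onboarding Briefing, Design Check-in & Research Sync, Design Check-in & Vendor Sync, Onboarding Briefing & Vendor Sync, Onboarding Review & Research Sync, Onboarding Review & Vendor Demo, Research Sync & Vendor Demo, Research Sync & Vendor Sync — 8 in total.

8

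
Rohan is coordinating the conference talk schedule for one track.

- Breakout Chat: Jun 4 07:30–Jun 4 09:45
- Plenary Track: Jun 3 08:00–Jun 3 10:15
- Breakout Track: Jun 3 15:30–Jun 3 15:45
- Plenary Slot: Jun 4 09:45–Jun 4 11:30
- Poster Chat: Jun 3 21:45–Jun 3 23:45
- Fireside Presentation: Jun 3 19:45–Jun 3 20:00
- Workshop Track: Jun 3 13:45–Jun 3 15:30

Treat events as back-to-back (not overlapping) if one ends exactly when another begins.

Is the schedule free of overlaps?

Sorted by start: Plenary Track, Workshop Track, Breakout Track, Fireside Presentation, Poster Chat, Breakout Chat, Plenary Slot.
Workshop Track starts after Plenary Track ends, so Plenary Track has no further overlaps.
Breakout Track starts exactly when Workshop Track ends (back-to-back, no overlap), so Workshop Track has no further overlaps.
Fireside Presentation starts after Breakout Track ends, so Breakout Track has no further overlaps.
Poster Chat starts after Fireside Presentation ends, so Fireside Presentation has no further overlaps.
Breakout Chat starts after Poster Chat ends, so Poster Chat has no further overlaps.
Plenary Slot starts exactly when Breakout Chat ends (back-to-back, no overlap).
Every pair is clear; the schedule has no overlaps.

Yes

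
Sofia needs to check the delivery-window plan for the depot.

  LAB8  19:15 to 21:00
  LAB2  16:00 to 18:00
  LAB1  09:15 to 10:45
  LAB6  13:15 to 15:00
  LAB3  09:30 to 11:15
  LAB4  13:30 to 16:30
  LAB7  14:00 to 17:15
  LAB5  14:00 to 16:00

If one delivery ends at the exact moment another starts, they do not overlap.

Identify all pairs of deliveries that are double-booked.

Sorted by start: LAB1, LAB3, LAB6, LAB4, LAB5, LAB7, LAB2, LAB8.
LAB3 starts before LAB1 ends → LAB1 and LAB3 overlap.
LAB6 starts after LAB1 ends — done with LAB1.
LAB6 starts after LAB3 ends — done with LAB3.
LAB4 starts before LAB6 ends → LAB6 and LAB4 overlap.
LAB5 starts before LAB6 ends → LAB6 and LAB5 overlap.
LAB7 starts before LAB6 ends → LAB6 and LAB7 overlap.
LAB2 starts after LAB6 ends — done with LAB6.
LAB5 starts before LAB4 ends → LAB4 and LAB5 overlap.
LAB7 starts before LAB4 ends → LAB4 and LAB7 overlap.
LAB2 starts before LAB4 ends → LAB4 and LAB2 overlap.
LAB8 starts after LAB4 ends.
LAB7 starts before LAB5 ends → LAB5 and LAB7 overlap.
LAB2 starts exactly when LAB5 ends (back-to-back, no overlap) — done with LAB5.
LAB2 starts before LAB7 ends → LAB7 and LAB2 overlap.
LAB8 starts after LAB7 ends.
LAB8 starts after LAB2 ends.

LAB1 & LAB3, LAB2 & LAB4, LAB2 & LAB7, LAB4 & LAB5, LAB4 & LAB6, LAB4 & LAB7, LAB5 & LAB6, LAB5 & LAB7, LAB6 & LAB7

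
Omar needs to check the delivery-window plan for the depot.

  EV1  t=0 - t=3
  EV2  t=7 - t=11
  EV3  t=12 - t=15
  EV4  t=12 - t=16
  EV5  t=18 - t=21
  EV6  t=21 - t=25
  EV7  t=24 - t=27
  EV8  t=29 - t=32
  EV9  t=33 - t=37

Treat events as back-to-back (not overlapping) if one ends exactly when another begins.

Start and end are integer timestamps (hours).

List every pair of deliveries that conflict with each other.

Check each pair: they overlap iff neither finishes before the other starts.
Sorted by start: EV1, EV2, EV3, EV4, EV5, EV6, EV7, EV8, EV9.
EV2 starts after EV1 ends, so nothing later overlaps EV1 either.
EV3 starts after EV2 ends, so nothing later overlaps EV2 either.
EV4 starts before EV3 ends → EV3 and EV4 overlap.
EV5 starts after EV3 ends, so nothing later overlaps EV3 either.
EV5 starts after EV4 ends, so nothing later overlaps EV4 either.
EV6 starts exactly when EV5 ends (back-to-back, no overlap), so nothing later overlaps EV5 either.
EV7 starts before EV6 ends → EV6 and EV7 overlap.
EV8 starts after EV6 ends, so nothing later overlaps EV6 either.
EV8 starts after EV7 ends, so nothing later overlaps EV7 either.
EV9 starts after EV8 ends.

EV3 & EV4, EV6 & EV7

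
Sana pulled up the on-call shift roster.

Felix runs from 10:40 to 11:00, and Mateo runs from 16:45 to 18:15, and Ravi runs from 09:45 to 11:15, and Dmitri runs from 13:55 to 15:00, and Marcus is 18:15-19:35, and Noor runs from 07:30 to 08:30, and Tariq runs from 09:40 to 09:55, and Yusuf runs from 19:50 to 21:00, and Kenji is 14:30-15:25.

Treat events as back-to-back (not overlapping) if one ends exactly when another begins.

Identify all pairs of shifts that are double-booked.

Sorted by start: Noor, Tariq, Ravi, Felix, Dmitri, Kenji, Mateo, Marcus, Yusuf.
Tariq starts after Noor ends, so Noor has no further overlaps.
Ravi starts before Tariq ends → Tariq and Ravi overlap.
Felix starts after Tariq ends, so Tariq has no further overlaps.
Felix starts before Ravi ends → Ravi and Felix overlap.
Dmitri starts after Ravi ends, so Ravi has no further overlaps.
Dmitri starts after Felix ends, so Felix has no further overlaps.
Kenji starts before Dmitri ends → Dmitri and Kenji overlap.
Mateo starts after Dmitri ends, so Dmitri has no further overlaps.
Mateo starts after Kenji ends, so Kenji has no further overlaps.
Marcus starts exactly when Mateo ends (back-to-back, no overlap), so Mateo has no further overlaps.
Yusuf starts after Marcus ends.

Dmitri & Kenji, Felix & Ravi, Ravi & Tariq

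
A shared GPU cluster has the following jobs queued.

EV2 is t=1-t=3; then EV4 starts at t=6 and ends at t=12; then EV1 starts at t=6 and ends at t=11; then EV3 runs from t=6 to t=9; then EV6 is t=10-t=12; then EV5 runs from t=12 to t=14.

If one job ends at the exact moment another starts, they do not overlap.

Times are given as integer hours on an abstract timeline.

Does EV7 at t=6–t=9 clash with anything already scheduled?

Yes — it overlaps EV1, EV3, EV4

EV2: ends t=3 at or before EV7 starts t=6 → clear.
EV1: starts t=6 before EV7 ends t=9, and ends t=11 after EV7 starts t=6 → overlap.
EV3: starts t=6 before EV7 ends t=9, and ends t=9 after EV7 starts t=6 → overlap.
EV4: starts t=6 before EV7 ends t=9, and ends t=12 after EV7 starts t=6 → overlap.
EV6: starts t=10 at or after EV7 ends t=9 → clear.
EV5: starts t=12 at or after EV7 ends t=9 → clear.
EV7 overlaps EV1, EV3, EV4.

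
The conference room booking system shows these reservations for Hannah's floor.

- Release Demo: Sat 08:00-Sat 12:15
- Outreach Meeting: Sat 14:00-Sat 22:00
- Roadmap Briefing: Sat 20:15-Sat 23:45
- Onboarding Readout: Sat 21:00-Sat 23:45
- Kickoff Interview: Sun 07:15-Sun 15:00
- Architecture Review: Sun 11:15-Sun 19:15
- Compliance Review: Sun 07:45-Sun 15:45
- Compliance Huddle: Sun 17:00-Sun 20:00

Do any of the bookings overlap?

Yes

Sorted by start: Release Demo, Outreach Meeting, Roadmap Briefing, Onboarding Readout, Kickoff Interview, Compliance Review, Architecture Review, Compliance Huddle.
Outreach Meeting starts after Release Demo ends — done with Release Demo.
Roadmap Briefing starts before Outreach Meeting ends → Outreach Meeting and Roadmap Briefing overlap.
That's a conflict, so the schedule is not conflict-free.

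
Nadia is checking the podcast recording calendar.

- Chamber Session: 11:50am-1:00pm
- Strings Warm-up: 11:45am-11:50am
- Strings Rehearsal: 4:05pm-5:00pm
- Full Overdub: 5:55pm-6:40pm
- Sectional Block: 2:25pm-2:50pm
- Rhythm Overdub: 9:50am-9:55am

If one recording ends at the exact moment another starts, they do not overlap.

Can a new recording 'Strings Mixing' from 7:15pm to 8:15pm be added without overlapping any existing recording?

Yes — the slot is free

Rhythm Overdub: ends 9:55am at or before Strings Mixing starts 7:15pm → clear.
Strings Warm-up: ends 11:50am at or before Strings Mixing starts 7:15pm → clear.
Chamber Session: ends 1:00pm at or before Strings Mixing starts 7:15pm → clear.
Sectional Block: ends 2:50pm at or before Strings Mixing starts 7:15pm → clear.
Strings Rehearsal: ends 5:00pm at or before Strings Mixing starts 7:15pm → clear.
Full Overdub: ends 6:40pm at or before Strings Mixing starts 7:15pm → clear.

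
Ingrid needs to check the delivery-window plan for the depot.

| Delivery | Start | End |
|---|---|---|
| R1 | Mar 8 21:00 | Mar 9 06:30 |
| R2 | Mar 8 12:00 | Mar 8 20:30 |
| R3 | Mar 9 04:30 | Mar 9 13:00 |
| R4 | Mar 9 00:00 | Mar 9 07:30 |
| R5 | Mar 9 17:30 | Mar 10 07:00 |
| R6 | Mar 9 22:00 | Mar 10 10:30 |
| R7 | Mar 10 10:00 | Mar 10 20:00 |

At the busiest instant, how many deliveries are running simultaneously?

Walk through starts and ends in time order (an end at T is processed before a start at T):
Mar 8 12:00 start R2 → 1
Mar 8 20:30 end R2 → 0
Mar 8 21:00 start R1 → 1
Mar 9 00:00 start R4 → 2
Mar 9 04:30 start R3 → 3
Mar 9 06:30 end R1 → 2
Mar 9 07:30 end R4 → 1
Mar 9 13:00 end R3 → 0
Mar 9 17:30 start R5 → 1
Mar 9 22:00 start R6 → 2
Mar 10 07:00 end R5 → 1
Mar 10 10:00 start R7 → 2
Mar 10 10:30 end R6 → 1
Mar 10 20:00 end R7 → 0
Peak is 3, at Mar 9 04:30 (R1, R3, R4).

3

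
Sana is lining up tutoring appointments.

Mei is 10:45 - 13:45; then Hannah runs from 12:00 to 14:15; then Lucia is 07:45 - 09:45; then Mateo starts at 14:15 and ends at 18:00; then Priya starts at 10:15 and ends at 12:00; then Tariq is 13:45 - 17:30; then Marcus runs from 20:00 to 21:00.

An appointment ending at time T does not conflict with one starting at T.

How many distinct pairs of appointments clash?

Check each pair: they overlap iff neither finishes before the other starts.
Sorted by start: Lucia, Priya, Mei, Hannah, Tariq, Mateo, Marcus.
Priya starts after Lucia ends, so Lucia has no further overlaps.
Mei starts before Priya ends → Priya and Mei overlap.
Hannah starts exactly when Priya ends (back-to-back, no overlap), so Priya has no further overlaps.
Hannah starts before Mei ends → Mei and Hannah overlap.
Tariq starts exactly when Mei ends (back-to-back, no overlap), so Mei has no further overlaps.
Tariq starts before Hannah ends → Hannah and Tariq overlap.
Mateo starts exactly when Hannah ends (back-to-back, no overlap), so Hannah has no further overlaps.
Mateo starts before Tariq ends → Tariq and Mateo overlap.
Marcus starts after Tariq ends.
Marcus starts after Mateo ends.
Overlapping pairs: Hannah & Mei, Hannah & Tariq, Mateo & Tariq, Mei & Priya — 4 in total.

4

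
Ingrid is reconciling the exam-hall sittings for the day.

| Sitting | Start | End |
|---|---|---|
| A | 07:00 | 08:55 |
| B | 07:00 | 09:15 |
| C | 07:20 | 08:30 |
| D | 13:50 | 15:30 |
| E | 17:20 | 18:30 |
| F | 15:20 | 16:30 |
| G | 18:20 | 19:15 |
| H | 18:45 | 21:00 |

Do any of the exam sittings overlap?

Sorted by start: A, B, C, D, F, E, G, H.
B starts before A ends → A and B overlap.
That's a conflict, so the schedule is not conflict-free.

Yes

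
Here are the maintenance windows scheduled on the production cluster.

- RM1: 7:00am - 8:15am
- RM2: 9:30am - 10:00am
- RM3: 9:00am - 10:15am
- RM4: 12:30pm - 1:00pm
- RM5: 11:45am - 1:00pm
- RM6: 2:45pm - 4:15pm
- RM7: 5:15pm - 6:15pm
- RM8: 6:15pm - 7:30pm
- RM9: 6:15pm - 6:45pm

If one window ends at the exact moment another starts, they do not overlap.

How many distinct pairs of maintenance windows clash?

Sorted by start: RM1, RM3, RM2, RM5, RM4, RM6, RM7, RM8, RM9.
RM3 starts after RM1 ends, so nothing later overlaps RM1 either.
RM2 starts before RM3 ends → RM3 and RM2 overlap.
RM5 starts after RM3 ends, so nothing later overlaps RM3 either.
RM5 starts after RM2 ends, so nothing later overlaps RM2 either.
RM4 starts before RM5 ends → RM5 and RM4 overlap.
RM6 starts after RM5 ends, so nothing later overlaps RM5 either.
RM6 starts after RM4 ends, so nothing later overlaps RM4 either.
RM7 starts after RM6 ends, so nothing later overlaps RM6 either.
RM8 starts exactly when RM7 ends (back-to-back, no overlap), so nothing later overlaps RM7 either.
RM9 starts before RM8 ends → RM8 and RM9 overlap.
Overlapping pairs: RM2 & RM3, RM4 & RM5, RM8 & RM9 — 3 in total.

3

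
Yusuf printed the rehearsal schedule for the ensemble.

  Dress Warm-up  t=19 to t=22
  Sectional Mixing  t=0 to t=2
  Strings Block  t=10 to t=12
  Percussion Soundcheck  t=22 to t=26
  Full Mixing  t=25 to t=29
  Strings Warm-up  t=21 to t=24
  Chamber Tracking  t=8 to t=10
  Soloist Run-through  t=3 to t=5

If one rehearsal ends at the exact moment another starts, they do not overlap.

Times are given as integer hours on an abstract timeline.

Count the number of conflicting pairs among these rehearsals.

Sorted by start: Sectional Mixing, Soloist Run-through, Chamber Tracking, Strings Block, Dress Warm-up, Strings Warm-up, Percussion Soundcheck, Full Mixing.
Soloist Run-through starts after Sectional Mixing ends, so Sectional Mixing has no further overlaps.
Chamber Tracking starts after Soloist Run-through ends, so Soloist Run-through has no further overlaps.
Strings Block starts exactly when Chamber Tracking ends (back-to-back, no overlap), so Chamber Tracking has no further overlaps.
Dress Warm-up starts after Strings Block ends, so Strings Block has no further overlaps.
Strings Warm-up starts before Dress Warm-up ends → Dress Warm-up and Strings Warm-up overlap.
Percussion Soundcheck starts exactly when Dress Warm-up ends (back-to-back, no overlap), so Dress Warm-up has no further overlaps.
Percussion Soundcheck starts before Strings Warm-up ends → Strings Warm-up and Percussion Soundcheck overlap.
Full Mixing starts after Strings Warm-up ends.
Full Mixing starts before Percussion Soundcheck ends → Percussion Soundcheck and Full Mixing overlap.
Overlapping pairs: Dress Warm-up & Strings Warm-up, Full Mixing & Percussion Soundcheck, Percussion Soundcheck & Strings Warm-up — 3 in total.

3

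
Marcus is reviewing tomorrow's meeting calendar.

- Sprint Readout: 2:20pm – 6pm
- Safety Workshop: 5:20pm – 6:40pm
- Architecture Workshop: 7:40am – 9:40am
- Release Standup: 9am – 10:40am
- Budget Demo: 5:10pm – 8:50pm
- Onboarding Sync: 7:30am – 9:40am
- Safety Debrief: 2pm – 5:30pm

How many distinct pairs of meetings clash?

Sorted by start: Onboarding Sync, Architecture Workshop, Release Standup, Safety Debrief, Sprint Readout, Budget Demo, Safety Workshop.
Architecture Workshop starts before Onboarding Sync ends → Onboarding Sync and Architecture Workshop overlap.
Release Standup starts before Onboarding Sync ends → Onboarding Sync and Release Standup overlap.
Safety Debrief starts after Onboarding Sync ends; Onboarding Sync is clear from here.
Release Standup starts before Architecture Workshop ends → Architecture Workshop and Release Standup overlap.
Safety Debrief starts after Architecture Workshop ends; Architecture Workshop is clear from here.
Safety Debrief starts after Release Standup ends; Release Standup is clear from here.
Sprint Readout starts before Safety Debrief ends → Safety Debrief and Sprint Readout overlap.
Budget Demo starts before Safety Debrief ends → Safety Debrief and Budget Demo overlap.
Safety Workshop starts before Safety Debrief ends → Safety Debrief and Safety Workshop overlap.
Budget Demo starts before Sprint Readout ends → Sprint Readout and Budget Demo overlap.
Safety Workshop starts before Sprint Readout ends → Sprint Readout and Safety Workshop overlap.
Safety Workshop starts before Budget Demo ends → Budget Demo and Safety Workshop overlap.
Overlapping pairs: Architecture Workshop & Onboarding Sync, Architecture Workshop & Release Standup, Budget Demo & Safety Debrief, Budget Demo & Safety Workshop, Budget Demo & Sprint Readout, Onboarding Sync & Release Standup, Safety Debrief & Safety Workshop, Safety Debrief & Sprint Readout, Safety Workshop & Sprint Readout — 9 in total.

9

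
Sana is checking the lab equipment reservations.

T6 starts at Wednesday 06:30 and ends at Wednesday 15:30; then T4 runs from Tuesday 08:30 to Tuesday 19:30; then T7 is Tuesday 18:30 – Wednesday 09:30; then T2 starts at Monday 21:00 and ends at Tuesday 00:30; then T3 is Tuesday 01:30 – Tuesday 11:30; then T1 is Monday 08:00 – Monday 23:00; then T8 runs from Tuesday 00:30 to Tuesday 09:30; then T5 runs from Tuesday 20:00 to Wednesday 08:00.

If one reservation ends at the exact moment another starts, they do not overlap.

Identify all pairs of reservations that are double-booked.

Sorted by start: T1, T2, T8, T3, T4, T7, T5, T6.
T2 starts before T1 ends → T1 and T2 overlap.
T8 starts after T1 ends — done with T1.
T8 starts exactly when T2 ends (back-to-back, no overlap) — done with T2.
T3 starts before T8 ends → T8 and T3 overlap.
T4 starts before T8 ends → T8 and T4 overlap.
T7 starts after T8 ends — done with T8.
T4 starts before T3 ends → T3 and T4 overlap.
T7 starts after T3 ends — done with T3.
T7 starts before T4 ends → T4 and T7 overlap.
T5 starts after T4 ends — done with T4.
T5 starts before T7 ends → T7 and T5 overlap.
T6 starts before T7 ends → T7 and T6 overlap.
T6 starts before T5 ends → T5 and T6 overlap.

T1 & T2, T3 & T4, T3 & T8, T4 & T7, T4 & T8, T5 & T6, T5 & T7, T6 & T7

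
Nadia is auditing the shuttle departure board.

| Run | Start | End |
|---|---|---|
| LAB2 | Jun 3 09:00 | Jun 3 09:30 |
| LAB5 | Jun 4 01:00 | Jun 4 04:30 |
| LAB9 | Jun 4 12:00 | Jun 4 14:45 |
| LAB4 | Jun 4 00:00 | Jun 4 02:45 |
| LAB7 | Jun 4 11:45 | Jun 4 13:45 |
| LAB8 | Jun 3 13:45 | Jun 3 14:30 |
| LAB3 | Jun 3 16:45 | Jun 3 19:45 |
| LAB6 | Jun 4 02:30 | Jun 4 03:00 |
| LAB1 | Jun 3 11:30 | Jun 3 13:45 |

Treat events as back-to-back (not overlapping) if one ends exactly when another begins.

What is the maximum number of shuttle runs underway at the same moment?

Sweep the timeline, counting +1 at each start and −1 at each end (ends before starts at a tie):
Jun 3 09:00 start LAB2 → 1
Jun 3 09:30 end LAB2 → 0
Jun 3 11:30 start LAB1 → 1
Jun 3 13:45 end LAB1 → 0
Jun 3 13:45 start LAB8 → 1
Jun 3 14:30 end LAB8 → 0
Jun 3 16:45 start LAB3 → 1
Jun 3 19:45 end LAB3 → 0
Jun 4 00:00 start LAB4 → 1
Jun 4 01:00 start LAB5 → 2
Jun 4 02:30 start LAB6 → 3
Jun 4 02:45 end LAB4 → 2
Jun 4 03:00 end LAB6 → 1
Jun 4 04:30 end LAB5 → 0
Jun 4 11:45 start LAB7 → 1
Jun 4 12:00 start LAB9 → 2
Jun 4 13:45 end LAB7 → 1
Jun 4 14:45 end LAB9 → 0
Peak is 3, at Jun 4 02:30 (LAB4, LAB5, LAB6).

3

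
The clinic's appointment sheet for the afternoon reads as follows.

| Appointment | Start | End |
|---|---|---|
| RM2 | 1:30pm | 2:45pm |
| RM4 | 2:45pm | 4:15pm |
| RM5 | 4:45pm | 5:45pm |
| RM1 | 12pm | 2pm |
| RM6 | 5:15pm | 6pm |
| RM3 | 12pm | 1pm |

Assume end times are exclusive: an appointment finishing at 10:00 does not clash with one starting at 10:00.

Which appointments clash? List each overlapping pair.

Check each pair: they overlap iff neither finishes before the other starts.
Sorted by start: RM1, RM3, RM2, RM4, RM5, RM6.
RM3 starts before RM1 ends → RM1 and RM3 overlap.
RM2 starts before RM1 ends → RM1 and RM2 overlap.
RM4 starts after RM1 ends; RM1 is clear from here.
RM2 starts after RM3 ends; RM3 is clear from here.
RM4 starts exactly when RM2 ends (back-to-back, no overlap); RM2 is clear from here.
RM5 starts after RM4 ends; RM4 is clear from here.
RM6 starts before RM5 ends → RM5 and RM6 overlap.

RM1 & RM2, RM1 & RM3, RM5 & RM6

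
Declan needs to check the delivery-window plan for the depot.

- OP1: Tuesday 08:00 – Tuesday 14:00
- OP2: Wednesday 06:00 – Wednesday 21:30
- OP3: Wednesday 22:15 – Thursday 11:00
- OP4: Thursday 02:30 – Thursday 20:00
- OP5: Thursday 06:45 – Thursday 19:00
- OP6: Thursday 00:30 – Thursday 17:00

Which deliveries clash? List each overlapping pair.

OP3 & OP4, OP3 & OP5, OP3 & OP6, OP4 & OP5, OP4 & OP6, OP5 & OP6

Sorted by start: OP1, OP2, OP3, OP6, OP4, OP5.
OP2 starts after OP1 ends; OP1 is clear from here.
OP3 starts after OP2 ends; OP2 is clear from here.
OP6 starts before OP3 ends → OP3 and OP6 overlap.
OP4 starts before OP3 ends → OP3 and OP4 overlap.
OP5 starts before OP3 ends → OP3 and OP5 overlap.
OP4 starts before OP6 ends → OP6 and OP4 overlap.
OP5 starts before OP6 ends → OP6 and OP5 overlap.
OP5 starts before OP4 ends → OP4 and OP5 overlap.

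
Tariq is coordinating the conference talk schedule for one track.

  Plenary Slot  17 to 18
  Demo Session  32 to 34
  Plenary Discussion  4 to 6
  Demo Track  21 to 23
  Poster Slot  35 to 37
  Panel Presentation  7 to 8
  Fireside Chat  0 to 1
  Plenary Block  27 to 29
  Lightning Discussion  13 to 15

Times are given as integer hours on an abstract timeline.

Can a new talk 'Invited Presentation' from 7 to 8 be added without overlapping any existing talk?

No — it overlaps Panel Presentation

Fireside Chat: ends 1 at or before Invited Presentation starts 7 → clear.
Plenary Discussion: ends 6 at or before Invited Presentation starts 7 → clear.
Panel Presentation: starts 7 before Invited Presentation ends 8, and ends 8 after Invited Presentation starts 7 → overlap.
Lightning Discussion: starts 13 at or after Invited Presentation ends 8 → clear.
Plenary Slot: starts 17 at or after Invited Presentation ends 8 → clear.
Demo Track: starts 21 at or after Invited Presentation ends 8 → clear.
Plenary Block: starts 27 at or after Invited Presentation ends 8 → clear.
Demo Session: starts 32 at or after Invited Presentation ends 8 → clear.
Poster Slot: starts 35 at or after Invited Presentation ends 8 → clear.
Invited Presentation overlaps Panel Presentation.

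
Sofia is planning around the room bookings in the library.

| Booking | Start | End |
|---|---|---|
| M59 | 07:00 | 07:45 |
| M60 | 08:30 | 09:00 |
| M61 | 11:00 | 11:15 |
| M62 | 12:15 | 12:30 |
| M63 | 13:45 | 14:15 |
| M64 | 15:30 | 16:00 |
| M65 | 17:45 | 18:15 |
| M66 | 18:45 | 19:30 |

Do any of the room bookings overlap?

No

Sorted by start: M59, M60, M61, M62, M63, M64, M65, M66.
M60 starts after M59 ends; M59 is clear from here.
M61 starts after M60 ends; M60 is clear from here.
M62 starts after M61 ends; M61 is clear from here.
M63 starts after M62 ends; M62 is clear from here.
M64 starts after M63 ends; M63 is clear from here.
M65 starts after M64 ends; M64 is clear from here.
M66 starts after M65 ends.
Every pair is clear; the schedule has no overlaps.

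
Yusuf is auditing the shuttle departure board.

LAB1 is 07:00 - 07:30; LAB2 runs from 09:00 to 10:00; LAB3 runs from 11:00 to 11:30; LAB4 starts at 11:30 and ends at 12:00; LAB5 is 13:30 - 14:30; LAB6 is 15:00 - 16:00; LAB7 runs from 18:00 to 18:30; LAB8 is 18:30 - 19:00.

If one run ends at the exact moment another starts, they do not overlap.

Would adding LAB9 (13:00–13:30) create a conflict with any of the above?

LAB1: ends 07:30 at or before LAB9 starts 13:00 → clear.
LAB2: ends 10:00 at or before LAB9 starts 13:00 → clear.
LAB3: ends 11:30 at or before LAB9 starts 13:00 → clear.
LAB4: ends 12:00 at or before LAB9 starts 13:00 → clear.
LAB5: starts 13:30 at or after LAB9 ends 13:30 → clear.
LAB6: starts 15:00 at or after LAB9 ends 13:30 → clear.
LAB7: starts 18:00 at or after LAB9 ends 13:30 → clear.
LAB8: starts 18:30 at or after LAB9 ends 13:30 → clear.

No — it doesn't clash with anything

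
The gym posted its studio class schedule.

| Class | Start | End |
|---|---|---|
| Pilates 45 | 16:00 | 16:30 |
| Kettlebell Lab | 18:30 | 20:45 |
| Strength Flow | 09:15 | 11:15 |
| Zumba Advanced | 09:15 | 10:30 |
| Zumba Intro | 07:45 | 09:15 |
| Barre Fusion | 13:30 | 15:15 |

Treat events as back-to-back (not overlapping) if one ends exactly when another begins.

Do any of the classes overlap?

Two intervals overlap when each starts before the other ends.
Sorted by start: Zumba Intro, Strength Flow, Zumba Advanced, Barre Fusion, Pilates 45, Kettlebell Lab.
Strength Flow starts exactly when Zumba Intro ends (back-to-back, no overlap); Zumba Intro is clear from here.
Zumba Advanced starts before Strength Flow ends → Strength Flow and Zumba Advanced overlap.
That's a conflict, so the schedule is not conflict-free.

Yes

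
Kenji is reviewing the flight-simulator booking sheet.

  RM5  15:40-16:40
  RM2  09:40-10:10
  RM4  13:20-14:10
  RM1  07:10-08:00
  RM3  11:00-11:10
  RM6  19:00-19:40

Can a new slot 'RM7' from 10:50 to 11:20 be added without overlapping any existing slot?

No — it overlaps RM3

RM1: ends 08:00 at or before RM7 starts 10:50 → clear.
RM2: ends 10:10 at or before RM7 starts 10:50 → clear.
RM3: starts 11:00 before RM7 ends 11:20, and ends 11:10 after RM7 starts 10:50 → overlap.
RM4: starts 13:20 at or after RM7 ends 11:20 → clear.
RM5: starts 15:40 at or after RM7 ends 11:20 → clear.
RM6: starts 19:00 at or after RM7 ends 11:20 → clear.
RM7 overlaps RM3.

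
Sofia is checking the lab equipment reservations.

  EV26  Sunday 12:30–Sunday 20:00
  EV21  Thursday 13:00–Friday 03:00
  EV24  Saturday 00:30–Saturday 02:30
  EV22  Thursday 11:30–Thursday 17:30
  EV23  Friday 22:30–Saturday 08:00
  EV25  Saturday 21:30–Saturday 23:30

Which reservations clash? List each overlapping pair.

Two intervals overlap when each starts before the other ends.
Sorted by start: EV22, EV21, EV23, EV24, EV25, EV26.
EV21 starts before EV22 ends → EV22 and EV21 overlap.
EV23 starts after EV22 ends; EV22 is clear from here.
EV23 starts after EV21 ends; EV21 is clear from here.
EV24 starts before EV23 ends → EV23 and EV24 overlap.
EV25 starts after EV23 ends; EV23 is clear from here.
EV25 starts after EV24 ends; EV24 is clear from here.
EV26 starts after EV25 ends.

EV21 & EV22, EV23 & EV24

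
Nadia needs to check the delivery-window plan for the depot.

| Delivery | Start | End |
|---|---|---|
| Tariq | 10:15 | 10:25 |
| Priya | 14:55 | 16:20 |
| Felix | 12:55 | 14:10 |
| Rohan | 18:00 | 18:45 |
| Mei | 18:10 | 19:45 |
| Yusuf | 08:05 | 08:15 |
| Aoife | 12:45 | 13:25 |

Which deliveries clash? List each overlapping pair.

Sorted by start: Yusuf, Tariq, Aoife, Felix, Priya, Rohan, Mei.
Tariq starts after Yusuf ends; Yusuf is clear from here.
Aoife starts after Tariq ends; Tariq is clear from here.
Felix starts before Aoife ends → Aoife and Felix overlap.
Priya starts after Aoife ends; Aoife is clear from here.
Priya starts after Felix ends; Felix is clear from here.
Rohan starts after Priya ends; Priya is clear from here.
Mei starts before Rohan ends → Rohan and Mei overlap.

Aoife & Felix, Mei & Rohan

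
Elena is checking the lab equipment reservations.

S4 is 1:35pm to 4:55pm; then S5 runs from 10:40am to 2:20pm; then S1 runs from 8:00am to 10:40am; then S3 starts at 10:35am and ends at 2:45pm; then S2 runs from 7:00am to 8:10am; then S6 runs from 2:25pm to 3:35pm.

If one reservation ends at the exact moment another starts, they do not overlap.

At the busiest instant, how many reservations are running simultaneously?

3

Sweep the timeline, counting +1 at each start and −1 at each end (ends before starts at a tie):
7:00am start S2 → 1
8:00am start S1 → 2
8:10am end S2 → 1
10:35am start S3 → 2
10:40am end S1 → 1
10:40am start S5 → 2
1:35pm start S4 → 3
2:20pm end S5 → 2
2:25pm start S6 → 3
2:45pm end S3 → 2
3:35pm end S6 → 1
4:55pm end S4 → 0
Peak is 3, at 1:35pm (S3, S4, S5).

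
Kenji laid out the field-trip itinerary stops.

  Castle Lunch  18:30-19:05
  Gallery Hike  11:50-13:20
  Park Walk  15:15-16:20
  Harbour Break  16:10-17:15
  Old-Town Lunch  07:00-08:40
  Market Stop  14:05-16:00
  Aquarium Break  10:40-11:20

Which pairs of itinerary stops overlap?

Harbour Break & Park Walk, Market Stop & Park Walk

Sorted by start: Old-Town Lunch, Aquarium Break, Gallery Hike, Market Stop, Park Walk, Harbour Break, Castle Lunch.
Aquarium Break starts after Old-Town Lunch ends, so nothing later overlaps Old-Town Lunch either.
Gallery Hike starts after Aquarium Break ends, so nothing later overlaps Aquarium Break either.
Market Stop starts after Gallery Hike ends, so nothing later overlaps Gallery Hike either.
Park Walk starts before Market Stop ends → Market Stop and Park Walk overlap.
Harbour Break starts after Market Stop ends, so nothing later overlaps Market Stop either.
Harbour Break starts before Park Walk ends → Park Walk and Harbour Break overlap.
Castle Lunch starts after Park Walk ends.
Castle Lunch starts after Harbour Break ends.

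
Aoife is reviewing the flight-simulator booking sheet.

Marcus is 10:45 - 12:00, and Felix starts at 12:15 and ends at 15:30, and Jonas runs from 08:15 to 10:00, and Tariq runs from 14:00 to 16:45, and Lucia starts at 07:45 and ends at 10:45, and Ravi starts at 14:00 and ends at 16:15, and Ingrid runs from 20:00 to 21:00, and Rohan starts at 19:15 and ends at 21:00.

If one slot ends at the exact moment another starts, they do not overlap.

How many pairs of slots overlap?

Sorted by start: Lucia, Jonas, Marcus, Felix, Ravi, Tariq, Rohan, Ingrid.
Jonas starts before Lucia ends → Lucia and Jonas overlap.
Marcus starts exactly when Lucia ends (back-to-back, no overlap) — done with Lucia.
Marcus starts after Jonas ends — done with Jonas.
Felix starts after Marcus ends — done with Marcus.
Ravi starts before Felix ends → Felix and Ravi overlap.
Tariq starts before Felix ends → Felix and Tariq overlap.
Rohan starts after Felix ends — done with Felix.
Tariq starts before Ravi ends → Ravi and Tariq overlap.
Rohan starts after Ravi ends — done with Ravi.
Rohan starts after Tariq ends — done with Tariq.
Ingrid starts before Rohan ends → Rohan and Ingrid overlap.
Overlapping pairs: Felix & Ravi, Felix & Tariq, Ingrid & Rohan, Jonas & Lucia, Ravi & Tariq — 5 in total.

5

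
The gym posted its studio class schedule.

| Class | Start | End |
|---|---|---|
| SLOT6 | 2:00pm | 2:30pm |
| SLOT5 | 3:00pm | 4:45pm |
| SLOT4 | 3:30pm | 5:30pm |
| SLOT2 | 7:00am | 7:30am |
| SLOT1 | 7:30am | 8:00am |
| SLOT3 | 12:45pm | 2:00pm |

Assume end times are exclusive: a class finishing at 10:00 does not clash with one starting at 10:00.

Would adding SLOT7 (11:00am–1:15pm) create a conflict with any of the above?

Yes — it overlaps SLOT3

SLOT2: ends 7:30am at or before SLOT7 starts 11:00am → clear.
SLOT1: ends 8:00am at or before SLOT7 starts 11:00am → clear.
SLOT3: starts 12:45pm before SLOT7 ends 1:15pm, and ends 2:00pm after SLOT7 starts 11:00am → overlap.
SLOT6: starts 2:00pm at or after SLOT7 ends 1:15pm → clear.
SLOT5: starts 3:00pm at or after SLOT7 ends 1:15pm → clear.
SLOT4: starts 3:30pm at or after SLOT7 ends 1:15pm → clear.
SLOT7 overlaps SLOT3.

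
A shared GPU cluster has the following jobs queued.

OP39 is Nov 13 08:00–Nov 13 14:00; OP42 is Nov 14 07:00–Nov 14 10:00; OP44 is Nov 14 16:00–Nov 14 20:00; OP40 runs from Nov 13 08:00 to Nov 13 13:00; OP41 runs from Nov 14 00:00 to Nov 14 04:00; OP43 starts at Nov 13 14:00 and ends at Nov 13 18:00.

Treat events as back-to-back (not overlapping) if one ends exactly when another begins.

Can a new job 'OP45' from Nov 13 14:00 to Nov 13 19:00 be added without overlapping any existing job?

OP39: ends Nov 13 14:00 at or before OP45 starts Nov 13 14:00 → clear.
OP40: ends Nov 13 13:00 at or before OP45 starts Nov 13 14:00 → clear.
OP43: starts Nov 13 14:00 before OP45 ends Nov 13 19:00, and ends Nov 13 18:00 after OP45 starts Nov 13 14:00 → overlap.
OP41: starts Nov 14 00:00 at or after OP45 ends Nov 13 19:00 → clear.
OP42: starts Nov 14 07:00 at or after OP45 ends Nov 13 19:00 → clear.
OP44: starts Nov 14 16:00 at or after OP45 ends Nov 13 19:00 → clear.
OP45 overlaps OP43.

No — it overlaps OP43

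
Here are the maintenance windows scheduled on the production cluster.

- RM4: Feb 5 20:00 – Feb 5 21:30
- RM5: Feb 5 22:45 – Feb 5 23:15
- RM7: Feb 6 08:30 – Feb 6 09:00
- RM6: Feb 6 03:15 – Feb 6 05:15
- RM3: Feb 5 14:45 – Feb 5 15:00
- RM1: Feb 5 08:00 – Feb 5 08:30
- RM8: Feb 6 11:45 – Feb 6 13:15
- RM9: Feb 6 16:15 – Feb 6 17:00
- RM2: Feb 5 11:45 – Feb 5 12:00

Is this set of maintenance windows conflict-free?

Sorted by start: RM1, RM2, RM3, RM4, RM5, RM6, RM7, RM8, RM9.
RM2 starts after RM1 ends; RM1 is clear from here.
RM3 starts after RM2 ends; RM2 is clear from here.
RM4 starts after RM3 ends; RM3 is clear from here.
RM5 starts after RM4 ends; RM4 is clear from here.
RM6 starts after RM5 ends; RM5 is clear from here.
RM7 starts after RM6 ends; RM6 is clear from here.
RM8 starts after RM7 ends; RM7 is clear from here.
RM9 starts after RM8 ends.
Every pair is clear; the schedule has no overlaps.

Yes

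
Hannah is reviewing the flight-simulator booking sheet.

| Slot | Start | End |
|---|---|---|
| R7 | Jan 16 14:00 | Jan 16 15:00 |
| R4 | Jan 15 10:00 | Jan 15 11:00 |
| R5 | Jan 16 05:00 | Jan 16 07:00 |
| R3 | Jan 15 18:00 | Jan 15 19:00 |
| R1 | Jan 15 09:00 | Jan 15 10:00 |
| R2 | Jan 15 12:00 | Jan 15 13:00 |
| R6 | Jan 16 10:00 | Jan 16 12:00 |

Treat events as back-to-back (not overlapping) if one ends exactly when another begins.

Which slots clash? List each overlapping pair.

Sorted by start: R1, R4, R2, R3, R5, R6, R7.
R4 starts exactly when R1 ends (back-to-back, no overlap) — done with R1.
R2 starts after R4 ends — done with R4.
R3 starts after R2 ends — done with R2.
R5 starts after R3 ends — done with R3.
R6 starts after R5 ends — done with R5.
R7 starts after R6 ends.

no overlapping pairs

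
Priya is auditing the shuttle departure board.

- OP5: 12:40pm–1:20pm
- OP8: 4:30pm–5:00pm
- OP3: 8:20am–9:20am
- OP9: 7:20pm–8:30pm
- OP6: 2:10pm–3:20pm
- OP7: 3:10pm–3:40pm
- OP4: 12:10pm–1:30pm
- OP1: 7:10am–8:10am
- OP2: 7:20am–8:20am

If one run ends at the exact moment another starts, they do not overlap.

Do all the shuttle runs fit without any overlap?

No

Sorted by start: OP1, OP2, OP3, OP4, OP5, OP6, OP7, OP8, OP9.
OP2 starts before OP1 ends → OP1 and OP2 overlap.
That's a conflict, so the schedule is not conflict-free.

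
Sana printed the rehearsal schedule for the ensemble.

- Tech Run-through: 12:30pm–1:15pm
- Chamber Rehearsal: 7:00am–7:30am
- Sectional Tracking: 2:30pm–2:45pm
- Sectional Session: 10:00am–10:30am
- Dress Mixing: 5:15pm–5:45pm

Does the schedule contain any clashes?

Two intervals overlap when each starts before the other ends.
Sorted by start: Chamber Rehearsal, Sectional Session, Tech Run-through, Sectional Tracking, Dress Mixing.
Sectional Session starts after Chamber Rehearsal ends — done with Chamber Rehearsal.
Tech Run-through starts after Sectional Session ends — done with Sectional Session.
Sectional Tracking starts after Tech Run-through ends — done with Tech Run-through.
Dress Mixing starts after Sectional Tracking ends.
Every pair is clear; the schedule has no overlaps.

No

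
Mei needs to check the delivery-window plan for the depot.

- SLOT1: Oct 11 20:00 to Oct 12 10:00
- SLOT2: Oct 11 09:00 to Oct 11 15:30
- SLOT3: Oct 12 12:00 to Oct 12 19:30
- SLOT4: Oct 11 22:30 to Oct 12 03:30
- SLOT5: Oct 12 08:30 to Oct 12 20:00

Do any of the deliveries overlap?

Two intervals overlap when each starts before the other ends.
Sorted by start: SLOT2, SLOT1, SLOT4, SLOT5, SLOT3.
SLOT1 starts after SLOT2 ends; SLOT2 is clear from here.
SLOT4 starts before SLOT1 ends → SLOT1 and SLOT4 overlap.
That's a conflict, so the schedule is not conflict-free.

Yes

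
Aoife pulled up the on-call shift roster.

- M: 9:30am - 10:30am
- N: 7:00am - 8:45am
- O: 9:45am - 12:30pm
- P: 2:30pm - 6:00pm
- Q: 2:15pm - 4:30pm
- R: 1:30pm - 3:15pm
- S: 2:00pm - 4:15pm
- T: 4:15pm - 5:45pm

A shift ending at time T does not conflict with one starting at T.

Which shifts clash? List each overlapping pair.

M & O, P & Q, P & R, P & S, P & T, Q & R, Q & S, Q & T, R & S

Sorted by start: N, M, O, R, S, Q, P, T.
M starts after N ends, so nothing later overlaps N either.
O starts before M ends → M and O overlap.
R starts after M ends, so nothing later overlaps M either.
R starts after O ends, so nothing later overlaps O either.
S starts before R ends → R and S overlap.
Q starts before R ends → R and Q overlap.
P starts before R ends → R and P overlap.
T starts after R ends.
Q starts before S ends → S and Q overlap.
P starts before S ends → S and P overlap.
T starts exactly when S ends (back-to-back, no overlap).
P starts before Q ends → Q and P overlap.
T starts before Q ends → Q and T overlap.
T starts before P ends → P and T overlap.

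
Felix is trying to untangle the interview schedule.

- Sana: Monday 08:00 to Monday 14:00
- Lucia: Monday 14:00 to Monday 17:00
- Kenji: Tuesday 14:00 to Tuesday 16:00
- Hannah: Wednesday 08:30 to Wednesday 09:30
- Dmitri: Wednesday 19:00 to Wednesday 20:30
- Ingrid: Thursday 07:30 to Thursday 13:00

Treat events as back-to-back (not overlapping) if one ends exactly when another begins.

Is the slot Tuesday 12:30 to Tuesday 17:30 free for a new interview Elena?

No — it overlaps Kenji

Sana: ends Monday 14:00 at or before Elena starts Tuesday 12:30 → clear.
Lucia: ends Monday 17:00 at or before Elena starts Tuesday 12:30 → clear.
Kenji: starts Tuesday 14:00 before Elena ends Tuesday 17:30, and ends Tuesday 16:00 after Elena starts Tuesday 12:30 → overlap.
Hannah: starts Wednesday 08:30 at or after Elena ends Tuesday 17:30 → clear.
Dmitri: starts Wednesday 19:00 at or after Elena ends Tuesday 17:30 → clear.
Ingrid: starts Thursday 07:30 at or after Elena ends Tuesday 17:30 → clear.
Elena overlaps Kenji.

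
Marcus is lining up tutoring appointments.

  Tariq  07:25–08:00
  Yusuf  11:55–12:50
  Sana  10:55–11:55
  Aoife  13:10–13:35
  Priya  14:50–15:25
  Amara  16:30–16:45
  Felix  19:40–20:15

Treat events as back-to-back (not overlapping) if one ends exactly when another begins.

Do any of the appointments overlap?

Sorted by start: Tariq, Sana, Yusuf, Aoife, Priya, Amara, Felix.
Sana starts after Tariq ends, so Tariq has no further overlaps.
Yusuf starts exactly when Sana ends (back-to-back, no overlap), so Sana has no further overlaps.
Aoife starts after Yusuf ends, so Yusuf has no further overlaps.
Priya starts after Aoife ends, so Aoife has no further overlaps.
Amara starts after Priya ends, so Priya has no further overlaps.
Felix starts after Amara ends.
Every pair is clear; the schedule has no overlaps.

No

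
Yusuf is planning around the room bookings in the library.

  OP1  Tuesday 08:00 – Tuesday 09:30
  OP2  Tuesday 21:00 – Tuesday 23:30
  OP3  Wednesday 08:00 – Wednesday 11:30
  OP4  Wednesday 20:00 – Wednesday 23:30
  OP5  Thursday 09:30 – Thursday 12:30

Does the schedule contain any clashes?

Sorted by start: OP1, OP2, OP3, OP4, OP5.
OP2 starts after OP1 ends — done with OP1.
OP3 starts after OP2 ends — done with OP2.
OP4 starts after OP3 ends — done with OP3.
OP5 starts after OP4 ends.
Every pair is clear; the schedule has no overlaps.

No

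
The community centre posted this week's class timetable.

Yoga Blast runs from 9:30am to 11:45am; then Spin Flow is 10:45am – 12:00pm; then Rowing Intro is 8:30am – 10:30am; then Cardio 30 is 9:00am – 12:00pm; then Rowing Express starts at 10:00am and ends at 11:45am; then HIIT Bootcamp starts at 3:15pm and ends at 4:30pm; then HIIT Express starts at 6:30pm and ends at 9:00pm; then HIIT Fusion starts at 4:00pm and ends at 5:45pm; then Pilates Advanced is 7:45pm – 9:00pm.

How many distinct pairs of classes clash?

11

Sorted by start: Rowing Intro, Cardio 30, Yoga Blast, Rowing Express, Spin Flow, HIIT Bootcamp, HIIT Fusion, HIIT Express, Pilates Advanced.
Cardio 30 starts before Rowing Intro ends → Rowing Intro and Cardio 30 overlap.
Yoga Blast starts before Rowing Intro ends → Rowing Intro and Yoga Blast overlap.
Rowing Express starts before Rowing Intro ends → Rowing Intro and Rowing Express overlap.
Spin Flow starts after Rowing Intro ends; Rowing Intro is clear from here.
Yoga Blast starts before Cardio 30 ends → Cardio 30 and Yoga Blast overlap.
Rowing Express starts before Cardio 30 ends → Cardio 30 and Rowing Express overlap.
Spin Flow starts before Cardio 30 ends → Cardio 30 and Spin Flow overlap.
HIIT Bootcamp starts after Cardio 30 ends; Cardio 30 is clear from here.
Rowing Express starts before Yoga Blast ends → Yoga Blast and Rowing Express overlap.
Spin Flow starts before Yoga Blast ends → Yoga Blast and Spin Flow overlap.
HIIT Bootcamp starts after Yoga Blast ends; Yoga Blast is clear from here.
Spin Flow starts before Rowing Express ends → Rowing Express and Spin Flow overlap.
HIIT Bootcamp starts after Rowing Express ends; Rowing Express is clear from here.
HIIT Bootcamp starts after Spin Flow ends; Spin Flow is clear from here.
HIIT Fusion starts before HIIT Bootcamp ends → HIIT Bootcamp and HIIT Fusion overlap.
HIIT Express starts after HIIT Bootcamp ends; HIIT Bootcamp is clear from here.
HIIT Express starts after HIIT Fusion ends; HIIT Fusion is clear from here.
Pilates Advanced starts before HIIT Express ends → HIIT Express and Pilates Advanced overlap.
Overlapping pairs: Cardio 30 & Rowing Express, Cardio 30 & Rowing Intro, Cardio 30 & Spin Flow, Cardio 30 & Yoga Blast, HIIT Bootcamp & HIIT Fusion, HIIT Express & Pilates Advanced, Rowing Express & Rowing Intro, Rowing Express & Spin Flow, Rowing Express & Yoga Blast, Rowing Intro & Yoga Blast, Spin Flow & Yoga Blast — 11 in total.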